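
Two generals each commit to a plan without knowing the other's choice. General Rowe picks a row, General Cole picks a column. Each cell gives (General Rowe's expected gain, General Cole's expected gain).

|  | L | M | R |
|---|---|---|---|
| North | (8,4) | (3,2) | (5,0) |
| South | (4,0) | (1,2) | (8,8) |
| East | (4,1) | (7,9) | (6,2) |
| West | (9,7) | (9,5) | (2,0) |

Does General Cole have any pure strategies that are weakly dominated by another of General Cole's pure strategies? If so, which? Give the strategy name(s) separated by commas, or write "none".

Nothing dominates L: M at North (4>2); R at North (4>0).
Nothing dominates M: L at South (2>0); R at North (2>0).
R: no other strategy beats it everywhere (L at South (8>0); M at South (8>2)).

none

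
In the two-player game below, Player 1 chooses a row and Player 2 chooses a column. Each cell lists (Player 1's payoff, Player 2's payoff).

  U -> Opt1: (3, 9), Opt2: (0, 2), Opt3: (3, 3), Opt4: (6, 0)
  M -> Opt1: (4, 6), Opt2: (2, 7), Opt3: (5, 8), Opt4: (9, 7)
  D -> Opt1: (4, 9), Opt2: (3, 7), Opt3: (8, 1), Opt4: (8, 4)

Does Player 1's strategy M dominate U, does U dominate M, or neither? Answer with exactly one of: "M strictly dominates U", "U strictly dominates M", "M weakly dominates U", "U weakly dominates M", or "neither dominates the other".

M strictly dominates U

M's payoffs vs U's, by Player 2's action — Opt1: 4>3, Opt2: 2>0, Opt3: 5>3, Opt4: 9>6.
M gives a strictly higher payoff against every action of Player 2, so M strictly dominates U.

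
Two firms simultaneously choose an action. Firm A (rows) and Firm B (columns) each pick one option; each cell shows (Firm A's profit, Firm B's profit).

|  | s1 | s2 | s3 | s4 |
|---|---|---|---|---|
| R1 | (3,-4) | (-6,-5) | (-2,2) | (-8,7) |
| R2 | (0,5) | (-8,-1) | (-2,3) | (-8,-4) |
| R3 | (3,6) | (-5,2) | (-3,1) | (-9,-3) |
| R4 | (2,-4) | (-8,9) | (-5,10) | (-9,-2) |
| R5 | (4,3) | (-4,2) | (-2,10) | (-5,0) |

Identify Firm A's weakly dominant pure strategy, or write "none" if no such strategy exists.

R5

R5 vs R1: s1: 4>3, s2: -4>-6, s3: -2=-2, s4: -5>-8.
R5 vs R2: s1: 4>0, s2: -4>-8, s3: -2=-2, s4: -5>-8.
R5 vs R3: s1: 4>3, s2: -4>-5, s3: -2>-3, s4: -5>-9.
R5 vs R4: s1: 4>2, s2: -4>-8, s3: -2>-5, s4: -5>-9.
R5 is at least as good as every other strategy against every opponent action, so it is weakly dominant.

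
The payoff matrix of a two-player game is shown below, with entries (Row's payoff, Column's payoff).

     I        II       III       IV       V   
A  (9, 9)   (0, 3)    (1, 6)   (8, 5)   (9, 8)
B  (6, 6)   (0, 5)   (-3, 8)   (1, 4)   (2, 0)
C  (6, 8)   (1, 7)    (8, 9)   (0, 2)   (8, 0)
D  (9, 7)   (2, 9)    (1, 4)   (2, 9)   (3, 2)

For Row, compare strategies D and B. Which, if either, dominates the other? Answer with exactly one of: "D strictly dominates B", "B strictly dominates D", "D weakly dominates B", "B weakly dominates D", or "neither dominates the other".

D strictly dominates B

Compare D to B across each choice by Column: I: 9>6, II: 2>0, III: 1>-3, IV: 2>1, V: 3>2.
Every comparison favours D, so D strictly dominates B.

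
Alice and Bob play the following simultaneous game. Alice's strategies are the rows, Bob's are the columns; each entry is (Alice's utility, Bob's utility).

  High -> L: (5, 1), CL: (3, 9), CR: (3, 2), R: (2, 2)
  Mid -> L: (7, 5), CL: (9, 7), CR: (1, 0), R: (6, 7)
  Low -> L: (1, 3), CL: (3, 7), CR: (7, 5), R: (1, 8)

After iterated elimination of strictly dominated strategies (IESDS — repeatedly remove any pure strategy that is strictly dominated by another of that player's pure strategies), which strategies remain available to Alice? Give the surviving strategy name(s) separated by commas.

For Bob, CL strictly dominates L on the remaining rows (High: 9>1, Mid: 7>5, Low: 7>3); eliminate L.
Column CR is eliminated: CL beats it against every remaining row (High: 9>2, Mid: 7>0, Low: 7>5).
Alice's strategy High is strictly dominated by Mid (CL: 9>3, R: 6>2) and is removed.
For Alice, Mid strictly dominates Low on the remaining columns (CL: 9>3, R: 6>1); eliminate Low.
Among the remaining strategies, none is strictly dominated by another pure strategy of the same player, so the elimination stops.
Surviving strategies — Alice: {Mid}; Bob: {CL, R}.

Mid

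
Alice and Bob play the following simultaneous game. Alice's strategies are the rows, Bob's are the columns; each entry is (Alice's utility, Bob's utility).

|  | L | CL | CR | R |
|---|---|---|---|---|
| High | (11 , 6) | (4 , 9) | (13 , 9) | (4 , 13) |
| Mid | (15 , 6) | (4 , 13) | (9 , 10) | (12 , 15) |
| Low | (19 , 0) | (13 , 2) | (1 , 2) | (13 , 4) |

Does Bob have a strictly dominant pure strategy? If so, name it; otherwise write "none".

R vs L: High: 13>6, Mid: 15>6, Low: 4>0.
R vs CL: High: 13>9, Mid: 15>13, Low: 4>2.
R vs CR: High: 13>9, Mid: 15>10, Low: 4>2.
R strictly beats every other strategy against every opponent action, so it is strictly dominant.

R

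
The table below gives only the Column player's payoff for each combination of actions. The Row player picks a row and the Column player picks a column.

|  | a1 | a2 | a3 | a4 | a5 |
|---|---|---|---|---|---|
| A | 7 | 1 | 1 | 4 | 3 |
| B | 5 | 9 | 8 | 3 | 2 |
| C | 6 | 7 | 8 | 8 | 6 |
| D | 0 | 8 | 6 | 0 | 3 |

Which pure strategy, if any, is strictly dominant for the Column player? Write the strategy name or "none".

none

a1 fails to dominate a2 at B (5<9).
a2 fails to dominate a1 at A (1<7).
a3 fails to dominate a1 at A (1<7).
a4 fails to dominate a1 at A (4<7).
a5 fails to dominate a1 at A (3<7).
No single strategy dominates all the others.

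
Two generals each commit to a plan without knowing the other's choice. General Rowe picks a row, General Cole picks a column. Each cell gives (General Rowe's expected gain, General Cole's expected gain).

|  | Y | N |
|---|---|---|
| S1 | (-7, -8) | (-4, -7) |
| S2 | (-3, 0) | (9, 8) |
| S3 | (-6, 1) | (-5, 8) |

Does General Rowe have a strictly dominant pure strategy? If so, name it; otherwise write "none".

S2 vs S1: Y: -3>-7, N: 9>-4.
S2 vs S3: Y: -3>-6, N: 9>-5.
S2 strictly beats every other strategy against every opponent action, so it is strictly dominant.

S2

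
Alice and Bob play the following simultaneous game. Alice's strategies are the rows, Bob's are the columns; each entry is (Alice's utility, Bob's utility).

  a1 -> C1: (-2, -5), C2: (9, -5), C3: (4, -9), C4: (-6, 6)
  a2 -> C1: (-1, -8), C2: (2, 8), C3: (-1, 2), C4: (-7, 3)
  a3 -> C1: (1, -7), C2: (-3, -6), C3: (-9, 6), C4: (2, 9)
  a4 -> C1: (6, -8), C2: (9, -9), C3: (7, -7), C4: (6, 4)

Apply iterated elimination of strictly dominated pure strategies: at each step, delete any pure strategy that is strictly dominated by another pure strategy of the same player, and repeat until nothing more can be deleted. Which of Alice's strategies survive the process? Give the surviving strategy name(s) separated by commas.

a4

Row a2 is eliminated: a4 beats it against every remaining column (C1: 6>-1, C2: 9>2, C3: 7>-1, C4: 6>-7).
Row a3 is eliminated: a4 beats it against every remaining column (C1: 6>1, C2: 9>-3, C3: 7>-9, C4: 6>2).
Column C1 is eliminated: C4 beats it against every remaining row (a1: 6>-5, a4: 4>-8).
Column C2 is eliminated: C4 beats it against every remaining row (a1: 6>-5, a4: 4>-9).
For Alice, a4 strictly dominates a1 on the remaining columns (C3: 7>4, C4: 6>-6); eliminate a1.
For Bob, C4 strictly dominates C3 on the remaining rows (a4: 4>-7); eliminate C3.
Among the remaining strategies, none is strictly dominated by another pure strategy of the same player, so the elimination stops.
Surviving strategies — Alice: {a4}; Bob: {C4}.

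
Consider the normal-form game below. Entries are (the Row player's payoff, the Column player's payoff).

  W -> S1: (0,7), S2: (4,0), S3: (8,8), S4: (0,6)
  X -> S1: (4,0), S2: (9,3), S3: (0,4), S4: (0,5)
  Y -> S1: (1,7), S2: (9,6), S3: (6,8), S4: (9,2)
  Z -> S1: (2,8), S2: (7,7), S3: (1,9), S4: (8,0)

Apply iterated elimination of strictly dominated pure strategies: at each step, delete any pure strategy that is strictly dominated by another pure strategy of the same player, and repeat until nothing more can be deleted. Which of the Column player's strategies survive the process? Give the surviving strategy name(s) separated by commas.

The Column player's strategy S1 is strictly dominated by S3 (W: 8>7, X: 4>0, Y: 8>7, Z: 9>8) and is removed.
For the Row player, Y strictly dominates Z on the remaining columns (S2: 9>7, S3: 6>1, S4: 9>8); eliminate Z.
Column S2 is eliminated: S3 beats it against every remaining row (W: 8>0, X: 4>3, Y: 8>6).
For the Row player, Y strictly dominates X on the remaining columns (S3: 6>0, S4: 9>0); eliminate X.
Column S4 is eliminated: S3 beats it against every remaining row (W: 8>6, Y: 8>2).
The Row player's strategy Y is strictly dominated by W (S3: 8>6) and is removed.
Among the remaining strategies, none is strictly dominated by another pure strategy of the same player, so the elimination stops.
Surviving strategies — the Row player: {W}; the Column player: {S3}.

S3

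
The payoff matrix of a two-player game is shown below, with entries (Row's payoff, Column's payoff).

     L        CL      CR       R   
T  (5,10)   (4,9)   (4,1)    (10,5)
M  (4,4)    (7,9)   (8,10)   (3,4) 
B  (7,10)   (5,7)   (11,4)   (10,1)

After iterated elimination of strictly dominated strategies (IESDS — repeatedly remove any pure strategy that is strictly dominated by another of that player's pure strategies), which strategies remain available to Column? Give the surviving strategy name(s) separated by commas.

L, CL, CR

Column R is eliminated: CL beats it against every remaining row (T: 9>5, M: 9>4, B: 7>1).
For Row, B strictly dominates T on the remaining columns (L: 7>5, CL: 5>4, CR: 11>4); eliminate T.
Among the remaining strategies, none is strictly dominated by another pure strategy of the same player, so the elimination stops.
Surviving strategies — Row: {M, B}; Column: {L, CL, CR}.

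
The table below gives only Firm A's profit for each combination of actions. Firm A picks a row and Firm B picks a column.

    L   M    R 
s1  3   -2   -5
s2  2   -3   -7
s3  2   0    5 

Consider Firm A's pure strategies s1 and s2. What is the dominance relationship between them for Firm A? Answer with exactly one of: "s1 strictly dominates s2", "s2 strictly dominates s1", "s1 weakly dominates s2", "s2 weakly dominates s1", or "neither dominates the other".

s1's payoffs vs s2's, by Firm B's action — L: 3>2, M: -2>-3, R: -5>-7.
Every comparison favours s1, so s1 strictly dominates s2.

s1 strictly dominates s2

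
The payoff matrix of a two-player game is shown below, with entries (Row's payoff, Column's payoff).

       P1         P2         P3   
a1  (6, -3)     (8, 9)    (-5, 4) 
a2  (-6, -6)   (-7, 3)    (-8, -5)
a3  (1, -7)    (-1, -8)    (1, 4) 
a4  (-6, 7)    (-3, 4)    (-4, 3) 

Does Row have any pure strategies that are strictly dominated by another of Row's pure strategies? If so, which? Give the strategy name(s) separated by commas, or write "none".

a2, a4

Nothing dominates a1: a2 at P1 (6>-6); a3 at P1 (6>1); a4 at P1 (6>-6).
a2: dominated, since a1 does at least as well everywhere (P1: 6>-6, P2: 8>-7, P3: -5>-8).
a3: no other strategy beats it everywhere (a1 at P3 (1>-5); a2 at P1 (1>-6); a4 at P1 (1>-6)).
a4 is strictly dominated by a3 (P1: 1>-6, P2: -1>-3, P3: 1>-4).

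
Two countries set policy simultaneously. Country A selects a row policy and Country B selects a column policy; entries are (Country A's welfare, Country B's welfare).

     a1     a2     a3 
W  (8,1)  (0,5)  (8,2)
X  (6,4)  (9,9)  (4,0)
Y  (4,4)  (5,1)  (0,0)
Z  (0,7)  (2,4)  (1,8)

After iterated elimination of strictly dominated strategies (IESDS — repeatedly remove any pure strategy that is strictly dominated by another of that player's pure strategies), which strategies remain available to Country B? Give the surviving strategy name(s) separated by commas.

Country A's strategy Y is strictly dominated by X (a1: 6>4, a2: 9>5, a3: 4>0) and is removed.
Country A's strategy Z is strictly dominated by X (a1: 6>0, a2: 9>2, a3: 4>1) and is removed.
Country B's strategy a1 is strictly dominated by a2 (W: 5>1, X: 9>4) and is removed.
For Country B, a2 strictly dominates a3 on the remaining rows (W: 5>2, X: 9>0); eliminate a3.
Row W is eliminated: X beats it against every remaining column (a2: 9>0).
Among the remaining strategies, none is strictly dominated by another pure strategy of the same player, so the elimination stops.
Surviving strategies — Country A: {X}; Country B: {a2}.

a2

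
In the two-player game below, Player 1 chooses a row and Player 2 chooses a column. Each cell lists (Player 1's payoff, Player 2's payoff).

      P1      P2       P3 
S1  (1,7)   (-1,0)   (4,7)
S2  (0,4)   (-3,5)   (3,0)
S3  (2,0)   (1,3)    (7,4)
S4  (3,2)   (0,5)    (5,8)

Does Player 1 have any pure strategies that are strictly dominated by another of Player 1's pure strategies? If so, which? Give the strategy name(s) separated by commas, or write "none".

S1, S2

S1 is strictly dominated by S3 (P1: 2>1, P2: 1>-1, P3: 7>4).
S2: dominated, since S1 does at least as well everywhere (P1: 1>0, P2: -1>-3, P3: 4>3).
Nothing dominates S3: S1 at P1 (2>1); S2 at P1 (2>0); S4 at P2 (1>0).
Nothing dominates S4: S1 at P1 (3>1); S2 at P1 (3>0); S3 at P1 (3>2).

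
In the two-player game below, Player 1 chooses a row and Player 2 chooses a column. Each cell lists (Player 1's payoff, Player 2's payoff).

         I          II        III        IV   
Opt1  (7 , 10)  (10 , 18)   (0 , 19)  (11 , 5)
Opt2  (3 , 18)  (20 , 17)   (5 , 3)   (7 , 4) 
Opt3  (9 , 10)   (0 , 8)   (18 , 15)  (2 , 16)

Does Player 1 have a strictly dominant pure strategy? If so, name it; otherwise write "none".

Opt1 fails to dominate Opt2 at II (10<20).
Opt2 fails to dominate Opt1 at I (3<7).
Opt3 fails to dominate Opt1 at II (0<10).
No single strategy dominates all the others.

none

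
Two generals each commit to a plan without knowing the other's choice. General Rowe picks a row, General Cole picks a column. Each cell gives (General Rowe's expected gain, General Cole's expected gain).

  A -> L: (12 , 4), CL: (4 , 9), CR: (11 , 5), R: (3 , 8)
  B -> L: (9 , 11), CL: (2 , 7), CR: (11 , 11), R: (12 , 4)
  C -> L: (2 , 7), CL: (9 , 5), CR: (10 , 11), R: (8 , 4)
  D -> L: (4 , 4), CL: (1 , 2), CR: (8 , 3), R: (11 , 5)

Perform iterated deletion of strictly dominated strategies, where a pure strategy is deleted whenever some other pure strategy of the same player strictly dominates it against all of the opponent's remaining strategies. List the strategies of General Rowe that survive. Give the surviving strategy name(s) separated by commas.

Row D is eliminated: B beats it against every remaining column (L: 9>4, CL: 2>1, CR: 11>8, R: 12>11).
General Cole's strategy R is strictly dominated by CL (A: 9>8, B: 7>4, C: 5>4) and is removed.
Among the remaining strategies, none is strictly dominated by another pure strategy of the same player, so the elimination stops.
Surviving strategies — General Rowe: {A, B, C}; General Cole: {L, CL, CR}.

A, B, C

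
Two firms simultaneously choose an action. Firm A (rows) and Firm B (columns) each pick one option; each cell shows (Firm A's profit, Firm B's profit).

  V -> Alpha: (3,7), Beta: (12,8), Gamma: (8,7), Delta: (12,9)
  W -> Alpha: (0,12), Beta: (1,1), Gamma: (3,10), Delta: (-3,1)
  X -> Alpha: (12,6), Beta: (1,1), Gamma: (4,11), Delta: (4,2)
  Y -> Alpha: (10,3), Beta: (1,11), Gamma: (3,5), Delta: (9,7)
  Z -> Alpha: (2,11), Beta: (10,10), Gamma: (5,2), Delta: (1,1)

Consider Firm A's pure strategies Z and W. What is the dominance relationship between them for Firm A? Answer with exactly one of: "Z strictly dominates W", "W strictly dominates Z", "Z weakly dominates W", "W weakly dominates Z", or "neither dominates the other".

Z's payoffs vs W's, by Firm B's action — Alpha: 2>0, Beta: 10>1, Gamma: 5>3, Delta: 1>-3.
Z gives a strictly higher payoff against each opponent action, so Z strictly dominates W.

Z strictly dominates W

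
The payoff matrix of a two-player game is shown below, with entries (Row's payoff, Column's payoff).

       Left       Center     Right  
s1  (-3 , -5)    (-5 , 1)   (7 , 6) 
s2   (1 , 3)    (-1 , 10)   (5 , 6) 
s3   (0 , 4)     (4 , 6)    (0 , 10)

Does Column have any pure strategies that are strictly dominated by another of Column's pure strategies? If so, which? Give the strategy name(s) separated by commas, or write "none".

Left: dominated, since Center does at least as well everywhere (s1: 1>-5, s2: 10>3, s3: 6>4).
Center: no other strategy beats it everywhere (Left at s1 (1>-5); Right at s2 (10>6)).
Right: no other strategy beats it everywhere (Left at s1 (6>-5); Center at s1 (6>1)).

Left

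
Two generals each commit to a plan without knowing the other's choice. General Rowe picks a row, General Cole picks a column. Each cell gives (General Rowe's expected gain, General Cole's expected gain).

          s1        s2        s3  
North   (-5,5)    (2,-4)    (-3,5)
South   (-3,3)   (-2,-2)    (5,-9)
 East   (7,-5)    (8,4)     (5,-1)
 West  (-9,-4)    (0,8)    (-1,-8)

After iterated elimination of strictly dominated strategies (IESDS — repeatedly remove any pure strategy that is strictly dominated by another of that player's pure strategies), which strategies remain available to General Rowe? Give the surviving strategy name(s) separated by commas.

East

For General Rowe, East strictly dominates North on the remaining columns (s1: 7>-5, s2: 8>2, s3: 5>-3); eliminate North.
For General Rowe, East strictly dominates West on the remaining columns (s1: 7>-9, s2: 8>0, s3: 5>-1); eliminate West.
Column s3 is eliminated: s2 beats it against every remaining row (South: -2>-9, East: 4>-1).
General Rowe's strategy South is strictly dominated by East (s1: 7>-3, s2: 8>-2) and is removed.
For General Cole, s2 strictly dominates s1 on the remaining rows (East: 4>-5); eliminate s1.
Among the remaining strategies, none is strictly dominated by another pure strategy of the same player, so the elimination stops.
Surviving strategies — General Rowe: {East}; General Cole: {s2}.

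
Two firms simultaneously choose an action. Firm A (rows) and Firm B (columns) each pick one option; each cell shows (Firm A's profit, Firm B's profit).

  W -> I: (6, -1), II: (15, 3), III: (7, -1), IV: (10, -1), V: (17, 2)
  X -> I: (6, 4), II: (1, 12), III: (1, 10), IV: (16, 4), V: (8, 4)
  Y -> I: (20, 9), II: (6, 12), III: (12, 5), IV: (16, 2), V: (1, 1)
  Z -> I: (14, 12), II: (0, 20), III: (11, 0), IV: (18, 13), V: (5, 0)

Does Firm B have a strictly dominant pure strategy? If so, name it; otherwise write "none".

II vs I: W: 3>-1, X: 12>4, Y: 12>9, Z: 20>12.
II vs III: W: 3>-1, X: 12>10, Y: 12>5, Z: 20>0.
II vs IV: W: 3>-1, X: 12>4, Y: 12>2, Z: 20>13.
II vs V: W: 3>2, X: 12>4, Y: 12>1, Z: 20>0.
II strictly beats every other strategy against every opponent action, so it is strictly dominant.

II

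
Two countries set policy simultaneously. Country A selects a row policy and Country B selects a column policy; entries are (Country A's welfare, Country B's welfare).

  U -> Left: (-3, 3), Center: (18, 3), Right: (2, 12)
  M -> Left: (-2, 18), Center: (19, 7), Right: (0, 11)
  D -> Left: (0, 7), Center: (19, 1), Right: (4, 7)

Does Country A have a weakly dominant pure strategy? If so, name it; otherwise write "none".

D

D vs U: Left: 0>-3, Center: 19>18, Right: 4>2.
D vs M: Left: 0>-2, Center: 19=19, Right: 4>0.
D is at least as good as every other strategy against every opponent action, so it is weakly dominant.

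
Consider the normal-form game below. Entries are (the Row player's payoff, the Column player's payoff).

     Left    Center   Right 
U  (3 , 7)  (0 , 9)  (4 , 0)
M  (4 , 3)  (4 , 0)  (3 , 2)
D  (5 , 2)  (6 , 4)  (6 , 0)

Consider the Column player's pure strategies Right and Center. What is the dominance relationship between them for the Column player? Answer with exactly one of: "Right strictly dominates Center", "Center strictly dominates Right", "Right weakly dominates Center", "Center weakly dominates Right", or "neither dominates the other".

Right's payoffs vs Center's, by the Row player's action — U: 0<9, M: 2>0, D: 0<4.
Right does better at M but worse at U, D; neither strategy dominates the other.

neither dominates the other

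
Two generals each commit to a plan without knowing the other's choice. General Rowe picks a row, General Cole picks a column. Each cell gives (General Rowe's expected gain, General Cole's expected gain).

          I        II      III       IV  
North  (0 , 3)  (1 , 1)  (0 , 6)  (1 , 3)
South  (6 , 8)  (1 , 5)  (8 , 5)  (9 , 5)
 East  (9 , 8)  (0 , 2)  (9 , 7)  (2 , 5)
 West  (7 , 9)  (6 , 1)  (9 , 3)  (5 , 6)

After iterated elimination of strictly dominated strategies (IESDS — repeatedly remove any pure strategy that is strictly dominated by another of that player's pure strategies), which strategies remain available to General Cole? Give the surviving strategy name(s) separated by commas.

General Rowe's strategy North is strictly dominated by West (I: 7>0, II: 6>1, III: 9>0, IV: 5>1) and is removed.
General Cole's strategy II is strictly dominated by I (South: 8>5, East: 8>2, West: 9>1) and is removed.
For General Cole, I strictly dominates III on the remaining rows (South: 8>5, East: 8>7, West: 9>3); eliminate III.
General Cole's strategy IV is strictly dominated by I (South: 8>5, East: 8>5, West: 9>6) and is removed.
Row South is eliminated: East beats it against every remaining column (I: 9>6).
General Rowe's strategy West is strictly dominated by East (I: 9>7) and is removed.
Among the remaining strategies, none is strictly dominated by another pure strategy of the same player, so the elimination stops.
Surviving strategies — General Rowe: {East}; General Cole: {I}.

I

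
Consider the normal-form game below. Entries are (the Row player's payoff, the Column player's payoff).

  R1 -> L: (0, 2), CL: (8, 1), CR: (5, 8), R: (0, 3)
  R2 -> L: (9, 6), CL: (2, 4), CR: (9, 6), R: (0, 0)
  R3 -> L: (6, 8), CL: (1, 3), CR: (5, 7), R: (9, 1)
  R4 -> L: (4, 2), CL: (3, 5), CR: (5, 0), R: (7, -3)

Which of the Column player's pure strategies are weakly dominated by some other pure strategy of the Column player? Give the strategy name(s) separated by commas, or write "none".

R

L: no other strategy beats it everywhere (CL at R1 (2>1); CR at R3 (8>7); R at R2 (6>0)).
Nothing dominates CL: L at R4 (5>2); CR at R4 (5>0); R at R2 (4>0).
CR: no other strategy beats it everywhere (L at R1 (8>2); CL at R1 (8>1); R at R1 (8>3)).
R is weakly dominated by CR (R1: 8>3, R2: 6>0, R3: 7>1, R4: 0>-3).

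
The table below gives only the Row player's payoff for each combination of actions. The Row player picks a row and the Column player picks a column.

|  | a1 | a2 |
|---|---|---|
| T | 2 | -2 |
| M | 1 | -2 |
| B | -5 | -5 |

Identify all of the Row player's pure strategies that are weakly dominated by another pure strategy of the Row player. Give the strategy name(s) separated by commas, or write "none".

Nothing dominates T: M at a1 (2>1); B at a1 (2>-5).
M: dominated, since T does at least as well everywhere (a1: 2>1, a2: -2=-2).
T weakly dominates B — a1: 2>-5, a2: -2>-5.

M, B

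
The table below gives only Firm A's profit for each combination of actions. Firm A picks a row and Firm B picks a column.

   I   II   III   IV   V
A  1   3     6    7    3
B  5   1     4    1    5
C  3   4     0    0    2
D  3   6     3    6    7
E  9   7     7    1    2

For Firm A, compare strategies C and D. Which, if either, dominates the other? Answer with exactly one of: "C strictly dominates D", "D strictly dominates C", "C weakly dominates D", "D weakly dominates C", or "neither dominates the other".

Compare C to D across every action of Firm B: I: 3=3, II: 4<6, III: 0<3, IV: 0<6, V: 2<7.
D is at least as good everywhere and strictly better somewhere (tied at I), so D weakly dominates C.

D weakly dominates C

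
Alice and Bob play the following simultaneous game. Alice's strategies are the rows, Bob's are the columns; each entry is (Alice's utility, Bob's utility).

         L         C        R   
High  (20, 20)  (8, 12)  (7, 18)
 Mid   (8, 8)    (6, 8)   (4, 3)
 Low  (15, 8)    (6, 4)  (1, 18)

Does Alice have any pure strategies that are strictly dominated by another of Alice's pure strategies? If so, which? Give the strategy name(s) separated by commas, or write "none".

Nothing dominates High: Mid at L (20>8); Low at L (20>15).
Mid is strictly dominated by High (L: 20>8, C: 8>6, R: 7>4).
High strictly dominates Low — L: 20>15, C: 8>6, R: 7>1.

Mid, Low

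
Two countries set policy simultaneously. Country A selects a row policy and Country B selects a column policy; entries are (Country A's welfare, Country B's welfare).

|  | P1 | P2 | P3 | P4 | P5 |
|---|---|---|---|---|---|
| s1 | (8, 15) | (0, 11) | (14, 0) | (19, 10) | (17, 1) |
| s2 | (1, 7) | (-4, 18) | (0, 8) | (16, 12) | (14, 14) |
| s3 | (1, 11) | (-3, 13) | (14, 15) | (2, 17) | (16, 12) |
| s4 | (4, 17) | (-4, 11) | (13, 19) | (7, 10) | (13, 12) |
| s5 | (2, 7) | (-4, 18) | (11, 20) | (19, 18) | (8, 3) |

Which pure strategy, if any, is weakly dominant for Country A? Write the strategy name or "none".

s1

s1 vs s2: P1: 8>1, P2: 0>-4, P3: 14>0, P4: 19>16, P5: 17>14.
s1 vs s3: P1: 8>1, P2: 0>-3, P3: 14=14, P4: 19>2, P5: 17>16.
s1 vs s4: P1: 8>4, P2: 0>-4, P3: 14>13, P4: 19>7, P5: 17>13.
s1 vs s5: P1: 8>2, P2: 0>-4, P3: 14>11, P4: 19=19, P5: 17>8.
s1 is at least as good as every other strategy against every opponent action, so it is weakly dominant.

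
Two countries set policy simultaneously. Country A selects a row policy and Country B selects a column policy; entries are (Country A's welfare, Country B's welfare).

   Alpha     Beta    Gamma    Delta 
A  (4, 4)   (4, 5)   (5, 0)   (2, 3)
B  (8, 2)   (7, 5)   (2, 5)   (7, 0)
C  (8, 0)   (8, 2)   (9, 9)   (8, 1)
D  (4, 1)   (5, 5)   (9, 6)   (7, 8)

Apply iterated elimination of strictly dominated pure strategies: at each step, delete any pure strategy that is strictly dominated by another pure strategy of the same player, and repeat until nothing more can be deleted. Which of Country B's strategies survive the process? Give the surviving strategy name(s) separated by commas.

For Country A, C strictly dominates A on the remaining columns (Alpha: 8>4, Beta: 8>4, Gamma: 9>5, Delta: 8>2); eliminate A.
Country B's strategy Alpha is strictly dominated by Beta (B: 5>2, C: 2>0, D: 5>1) and is removed.
Row B is eliminated: C beats it against every remaining column (Beta: 8>7, Gamma: 9>2, Delta: 8>7).
Column Beta is eliminated: Gamma beats it against every remaining row (C: 9>2, D: 6>5).
Among the remaining strategies, none is strictly dominated by another pure strategy of the same player, so the elimination stops.
Surviving strategies — Country A: {C, D}; Country B: {Gamma, Delta}.

Gamma, Delta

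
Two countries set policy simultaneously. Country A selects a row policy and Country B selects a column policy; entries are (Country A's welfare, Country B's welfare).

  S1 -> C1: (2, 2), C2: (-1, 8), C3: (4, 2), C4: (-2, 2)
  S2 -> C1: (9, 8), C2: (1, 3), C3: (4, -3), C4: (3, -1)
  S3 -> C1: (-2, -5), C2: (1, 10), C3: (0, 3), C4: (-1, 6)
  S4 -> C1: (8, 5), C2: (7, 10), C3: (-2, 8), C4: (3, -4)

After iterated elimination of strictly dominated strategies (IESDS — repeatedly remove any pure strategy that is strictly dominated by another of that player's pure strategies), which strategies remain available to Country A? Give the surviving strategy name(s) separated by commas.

Country B's strategy C3 is strictly dominated by C2 (S1: 8>2, S2: 3>-3, S3: 10>3, S4: 10>8) and is removed.
Row S1 is eliminated: S2 beats it against every remaining column (C1: 9>2, C2: 1>-1, C4: 3>-2).
Row S3 is eliminated: S4 beats it against every remaining column (C1: 8>-2, C2: 7>1, C4: 3>-1).
For Country B, C1 strictly dominates C4 on the remaining rows (S2: 8>-1, S4: 5>-4); eliminate C4.
Among the remaining strategies, none is strictly dominated by another pure strategy of the same player, so the elimination stops.
Surviving strategies — Country A: {S2, S4}; Country B: {C1, C2}.

S2, S4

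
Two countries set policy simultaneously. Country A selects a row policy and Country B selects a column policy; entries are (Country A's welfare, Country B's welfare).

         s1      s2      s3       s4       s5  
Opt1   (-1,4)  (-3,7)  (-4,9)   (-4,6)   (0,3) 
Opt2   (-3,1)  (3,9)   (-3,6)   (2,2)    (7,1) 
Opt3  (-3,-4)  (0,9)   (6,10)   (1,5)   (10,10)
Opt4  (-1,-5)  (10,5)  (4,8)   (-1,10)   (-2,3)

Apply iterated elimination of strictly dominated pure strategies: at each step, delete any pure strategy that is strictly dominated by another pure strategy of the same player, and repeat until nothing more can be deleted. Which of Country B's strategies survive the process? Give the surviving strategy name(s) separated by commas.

Column s1 is eliminated: s2 beats it against every remaining row (Opt1: 7>4, Opt2: 9>1, Opt3: 9>-4, Opt4: 5>-5).
Row Opt1 is eliminated: Opt2 beats it against every remaining column (s2: 3>-3, s3: -3>-4, s4: 2>-4, s5: 7>0).
Among the remaining strategies, none is strictly dominated by another pure strategy of the same player, so the elimination stops.
Surviving strategies — Country A: {Opt2, Opt3, Opt4}; Country B: {s2, s3, s4, s5}.

s2, s3, s4, s5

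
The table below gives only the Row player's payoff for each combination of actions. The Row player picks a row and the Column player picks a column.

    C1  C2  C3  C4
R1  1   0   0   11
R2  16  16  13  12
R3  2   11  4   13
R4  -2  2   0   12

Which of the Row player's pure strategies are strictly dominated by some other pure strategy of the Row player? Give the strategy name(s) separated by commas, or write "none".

R1: dominated, since R2 does at least as well everywhere (C1: 16>1, C2: 16>0, C3: 13>0, C4: 12>11).
R2: no other strategy beats it everywhere (R1 at C1 (16>1); R3 at C1 (16>2); R4 at C1 (16>-2)).
Nothing dominates R3: R1 at C1 (2>1); R2 at C4 (13>12); R4 at C1 (2>-2).
R4: dominated, since R3 does at least as well everywhere (C1: 2>-2, C2: 11>2, C3: 4>0, C4: 13>12).

R1, R4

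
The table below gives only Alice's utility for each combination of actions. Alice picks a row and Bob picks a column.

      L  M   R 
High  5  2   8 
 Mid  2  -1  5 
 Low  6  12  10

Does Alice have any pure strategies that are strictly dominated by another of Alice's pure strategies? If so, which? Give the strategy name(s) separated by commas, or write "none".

Low strictly dominates High — L: 6>5, M: 12>2, R: 10>8.
Mid is strictly dominated by High (L: 5>2, M: 2>-1, R: 8>5).
Low is not dominated — it holds its own against High at L (6>5); Mid at L (6>2).

High, Mid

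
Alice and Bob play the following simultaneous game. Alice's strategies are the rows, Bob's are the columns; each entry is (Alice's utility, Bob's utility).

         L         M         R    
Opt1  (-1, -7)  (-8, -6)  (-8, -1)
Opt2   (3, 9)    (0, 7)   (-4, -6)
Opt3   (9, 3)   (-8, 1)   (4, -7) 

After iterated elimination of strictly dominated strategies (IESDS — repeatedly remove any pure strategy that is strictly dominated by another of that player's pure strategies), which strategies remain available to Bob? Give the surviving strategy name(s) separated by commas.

L

For Alice, Opt2 strictly dominates Opt1 on the remaining columns (L: 3>-1, M: 0>-8, R: -4>-8); eliminate Opt1.
For Bob, L strictly dominates M on the remaining rows (Opt2: 9>7, Opt3: 3>1); eliminate M.
Row Opt2 is eliminated: Opt3 beats it against every remaining column (L: 9>3, R: 4>-4).
For Bob, L strictly dominates R on the remaining rows (Opt3: 3>-7); eliminate R.
Among the remaining strategies, none is strictly dominated by another pure strategy of the same player, so the elimination stops.
Surviving strategies — Alice: {Opt3}; Bob: {L}.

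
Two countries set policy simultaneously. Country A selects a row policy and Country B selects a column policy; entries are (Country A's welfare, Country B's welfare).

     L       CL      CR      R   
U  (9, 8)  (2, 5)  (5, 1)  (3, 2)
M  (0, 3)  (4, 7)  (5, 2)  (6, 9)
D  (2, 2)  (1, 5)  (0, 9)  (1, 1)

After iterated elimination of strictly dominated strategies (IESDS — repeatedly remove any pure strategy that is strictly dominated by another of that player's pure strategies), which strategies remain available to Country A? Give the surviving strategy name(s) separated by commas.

Row D is eliminated: U beats it against every remaining column (L: 9>2, CL: 2>1, CR: 5>0, R: 3>1).
Column CR is eliminated: L beats it against every remaining row (U: 8>1, M: 3>2).
Among the remaining strategies, none is strictly dominated by another pure strategy of the same player, so the elimination stops.
Surviving strategies — Country A: {U, M}; Country B: {L, CL, R}.

U, M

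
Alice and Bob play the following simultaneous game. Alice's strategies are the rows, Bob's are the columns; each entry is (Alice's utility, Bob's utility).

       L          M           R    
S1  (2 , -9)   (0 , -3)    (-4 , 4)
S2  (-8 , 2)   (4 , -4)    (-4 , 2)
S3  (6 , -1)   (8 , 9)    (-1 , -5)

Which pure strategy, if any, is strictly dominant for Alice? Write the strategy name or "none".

S3

S3 vs S1: L: 6>2, M: 8>0, R: -1>-4.
S3 vs S2: L: 6>-8, M: 8>4, R: -1>-4.
S3 strictly beats every other strategy against every opponent action, so it is strictly dominant.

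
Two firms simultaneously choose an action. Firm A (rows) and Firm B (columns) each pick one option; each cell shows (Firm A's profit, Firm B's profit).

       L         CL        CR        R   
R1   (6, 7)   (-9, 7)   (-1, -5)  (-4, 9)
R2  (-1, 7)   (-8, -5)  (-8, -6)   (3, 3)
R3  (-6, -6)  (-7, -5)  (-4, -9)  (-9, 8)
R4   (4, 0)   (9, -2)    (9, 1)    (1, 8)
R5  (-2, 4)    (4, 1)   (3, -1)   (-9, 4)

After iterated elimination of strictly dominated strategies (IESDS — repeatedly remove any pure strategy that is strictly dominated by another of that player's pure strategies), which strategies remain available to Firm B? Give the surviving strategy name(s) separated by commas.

Firm A's strategy R3 is strictly dominated by R4 (L: 4>-6, CL: 9>-7, CR: 9>-4, R: 1>-9) and is removed.
Firm A's strategy R5 is strictly dominated by R4 (L: 4>-2, CL: 9>4, CR: 9>3, R: 1>-9) and is removed.
For Firm B, R strictly dominates CL on the remaining rows (R1: 9>7, R2: 3>-5, R4: 8>-2); eliminate CL.
For Firm B, R strictly dominates CR on the remaining rows (R1: 9>-5, R2: 3>-6, R4: 8>1); eliminate CR.
Among the remaining strategies, none is strictly dominated by another pure strategy of the same player, so the elimination stops.
Surviving strategies — Firm A: {R1, R2, R4}; Firm B: {L, R}.

L, R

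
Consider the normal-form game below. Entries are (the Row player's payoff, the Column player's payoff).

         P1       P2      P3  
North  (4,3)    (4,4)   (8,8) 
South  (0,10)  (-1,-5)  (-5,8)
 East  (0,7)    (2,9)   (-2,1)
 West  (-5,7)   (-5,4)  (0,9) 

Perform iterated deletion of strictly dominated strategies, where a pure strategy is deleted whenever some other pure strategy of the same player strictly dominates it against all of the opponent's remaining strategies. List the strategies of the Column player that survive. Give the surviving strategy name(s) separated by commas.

P3

Row South is eliminated: North beats it against every remaining column (P1: 4>0, P2: 4>-1, P3: 8>-5).
The Row player's strategy East is strictly dominated by North (P1: 4>0, P2: 4>2, P3: 8>-2) and is removed.
The Row player's strategy West is strictly dominated by North (P1: 4>-5, P2: 4>-5, P3: 8>0) and is removed.
Column P1 is eliminated: P2 beats it against every remaining row (North: 4>3).
Column P2 is eliminated: P3 beats it against every remaining row (North: 8>4).
Among the remaining strategies, none is strictly dominated by another pure strategy of the same player, so the elimination stops.
Surviving strategies — the Row player: {North}; the Column player: {P3}.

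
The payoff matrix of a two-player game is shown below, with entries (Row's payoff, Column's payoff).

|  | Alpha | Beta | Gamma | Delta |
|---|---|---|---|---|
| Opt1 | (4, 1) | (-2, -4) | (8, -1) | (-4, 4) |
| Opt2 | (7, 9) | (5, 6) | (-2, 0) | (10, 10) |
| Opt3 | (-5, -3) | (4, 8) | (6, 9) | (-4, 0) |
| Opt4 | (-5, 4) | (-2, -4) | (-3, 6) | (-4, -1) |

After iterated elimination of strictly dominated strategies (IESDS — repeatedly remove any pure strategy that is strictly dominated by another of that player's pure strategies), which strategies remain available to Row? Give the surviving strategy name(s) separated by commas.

Opt1, Opt2, Opt3

Row's strategy Opt4 is strictly dominated by Opt2 (Alpha: 7>-5, Beta: 5>-2, Gamma: -2>-3, Delta: 10>-4) and is removed.
For Column, Delta strictly dominates Alpha on the remaining rows (Opt1: 4>1, Opt2: 10>9, Opt3: 0>-3); eliminate Alpha.
Among the remaining strategies, none is strictly dominated by another pure strategy of the same player, so the elimination stops.
Surviving strategies — Row: {Opt1, Opt2, Opt3}; Column: {Beta, Gamma, Delta}.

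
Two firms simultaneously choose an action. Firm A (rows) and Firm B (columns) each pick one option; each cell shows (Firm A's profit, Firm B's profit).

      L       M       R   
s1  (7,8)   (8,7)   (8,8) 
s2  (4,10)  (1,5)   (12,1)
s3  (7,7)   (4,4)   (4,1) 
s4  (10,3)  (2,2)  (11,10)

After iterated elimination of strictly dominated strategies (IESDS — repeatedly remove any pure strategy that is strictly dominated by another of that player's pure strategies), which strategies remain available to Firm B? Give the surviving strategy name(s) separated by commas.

Column M is eliminated: L beats it against every remaining row (s1: 8>7, s2: 10>5, s3: 7>4, s4: 3>2).
For Firm A, s4 strictly dominates s1 on the remaining columns (L: 10>7, R: 11>8); eliminate s1.
Row s3 is eliminated: s4 beats it against every remaining column (L: 10>7, R: 11>4).
Among the remaining strategies, none is strictly dominated by another pure strategy of the same player, so the elimination stops.
Surviving strategies — Firm A: {s2, s4}; Firm B: {L, R}.

L, R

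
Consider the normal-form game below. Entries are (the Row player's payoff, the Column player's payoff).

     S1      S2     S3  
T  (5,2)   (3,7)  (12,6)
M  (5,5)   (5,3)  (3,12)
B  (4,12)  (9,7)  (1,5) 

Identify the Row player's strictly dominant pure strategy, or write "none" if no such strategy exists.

none

T fails to dominate M at S1 (5=5).
M fails to dominate T at S1 (5=5).
B fails to dominate T at S1 (4<5).
No single strategy dominates all the others.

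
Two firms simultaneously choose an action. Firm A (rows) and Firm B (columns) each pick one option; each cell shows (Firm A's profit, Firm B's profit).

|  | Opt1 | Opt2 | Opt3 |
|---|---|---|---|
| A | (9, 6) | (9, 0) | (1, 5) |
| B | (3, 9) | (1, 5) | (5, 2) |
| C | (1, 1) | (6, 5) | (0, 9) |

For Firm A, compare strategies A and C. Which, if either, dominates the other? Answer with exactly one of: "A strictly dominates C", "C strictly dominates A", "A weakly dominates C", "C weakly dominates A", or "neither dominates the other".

A strictly dominates C

Compare A to C across each choice by Firm B: Opt1: 9>1, Opt2: 9>6, Opt3: 1>0.
Every comparison favours A, so A strictly dominates C.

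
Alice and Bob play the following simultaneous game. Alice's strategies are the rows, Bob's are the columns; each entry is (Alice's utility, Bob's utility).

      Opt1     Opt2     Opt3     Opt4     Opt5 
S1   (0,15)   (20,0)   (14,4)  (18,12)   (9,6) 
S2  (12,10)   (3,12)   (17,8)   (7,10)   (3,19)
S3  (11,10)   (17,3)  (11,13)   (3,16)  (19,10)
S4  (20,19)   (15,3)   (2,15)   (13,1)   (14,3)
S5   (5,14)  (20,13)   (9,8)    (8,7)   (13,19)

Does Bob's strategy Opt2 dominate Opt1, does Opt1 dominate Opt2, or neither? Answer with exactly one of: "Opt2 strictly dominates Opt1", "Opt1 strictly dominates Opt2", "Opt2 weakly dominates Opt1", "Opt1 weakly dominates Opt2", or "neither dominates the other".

Opt2's payoffs vs Opt1's, by Alice's action — S1: 0<15, S2: 12>10, S3: 3<10, S4: 3<19, S5: 13<14.
Opt2 does better at S2 but worse at S1, S3, S4, S5; neither strategy dominates the other.

neither dominates the other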